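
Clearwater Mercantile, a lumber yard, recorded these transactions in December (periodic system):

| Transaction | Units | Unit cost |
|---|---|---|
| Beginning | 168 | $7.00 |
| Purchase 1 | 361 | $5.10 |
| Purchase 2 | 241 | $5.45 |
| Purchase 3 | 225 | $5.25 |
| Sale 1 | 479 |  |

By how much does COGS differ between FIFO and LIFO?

$201.10

FIFO COGS: 168 @ $7.00 + 311 @ $5.10 = $2,762.10
LIFO COGS: 225 @ $5.25 + 241 @ $5.45 + 13 @ $5.10 = $2,561.00
Difference = |$2,762.10 − $2,561.00| = $201.10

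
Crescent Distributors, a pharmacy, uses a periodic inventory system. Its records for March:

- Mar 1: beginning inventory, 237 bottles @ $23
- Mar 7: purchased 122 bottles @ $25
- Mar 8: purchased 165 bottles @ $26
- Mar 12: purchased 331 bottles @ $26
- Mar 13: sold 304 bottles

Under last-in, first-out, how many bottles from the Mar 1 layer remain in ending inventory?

237

Mar 13, 304 sold [LIFO — newest first]: 304 @ $26 = $7,904
Ending inventory: 237 @ $23 + 122 @ $25 + 165 @ $26 + 27 @ $26 = $13,493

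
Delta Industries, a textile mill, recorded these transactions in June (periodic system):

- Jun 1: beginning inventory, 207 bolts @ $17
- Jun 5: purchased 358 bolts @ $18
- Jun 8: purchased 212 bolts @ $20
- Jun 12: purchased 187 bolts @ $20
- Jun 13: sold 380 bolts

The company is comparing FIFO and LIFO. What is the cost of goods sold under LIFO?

COGS = $7,600

FIFO COGS: 207 @ $17 + 173 @ $18 = $6,633
LIFO COGS: 187 @ $20 + 193 @ $20 = $7,600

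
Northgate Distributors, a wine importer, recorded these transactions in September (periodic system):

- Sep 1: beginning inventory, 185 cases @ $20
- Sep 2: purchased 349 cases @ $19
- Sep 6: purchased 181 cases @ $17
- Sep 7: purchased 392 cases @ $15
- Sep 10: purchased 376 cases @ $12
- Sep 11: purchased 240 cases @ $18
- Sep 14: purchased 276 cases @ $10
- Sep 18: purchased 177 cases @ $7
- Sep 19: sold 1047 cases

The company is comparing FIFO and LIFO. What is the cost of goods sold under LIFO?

FIFO COGS: 185 @ $20 + 349 @ $19 + 181 @ $17 + 332 @ $15 = $18,388
LIFO COGS: 177 @ $7 + 276 @ $10 + 240 @ $18 + 354 @ $12 = $12,567

COGS = $12,567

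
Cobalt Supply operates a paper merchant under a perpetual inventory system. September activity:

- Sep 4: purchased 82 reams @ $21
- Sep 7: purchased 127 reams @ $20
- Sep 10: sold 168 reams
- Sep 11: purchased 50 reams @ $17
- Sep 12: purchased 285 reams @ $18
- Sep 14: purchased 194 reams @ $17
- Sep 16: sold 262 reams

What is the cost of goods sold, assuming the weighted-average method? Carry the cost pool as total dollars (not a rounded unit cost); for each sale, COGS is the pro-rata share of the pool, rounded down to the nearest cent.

After Sep 4: 82 on hand, pool $1,722.00 (≈ $21.0000 each)
After Sep 7: 209 on hand, pool $4,262.00 (≈ $20.3923 each)
Sep 10, sell 168: 168/209 × $4,262.00 → $3,425.91
After Sep 11: 91 on hand, pool $1,686.09 (≈ $18.5285 each)
After Sep 12: 376 on hand, pool $6,816.09 (≈ $18.1279 each)
After Sep 14: 570 on hand, pool $10,114.09 (≈ $17.7440 each)
Sep 16, sell 262: 262/570 × $10,114.09 → $4,648.93
Total COGS = $3,425.91 + $4,648.93 = $8,074.84
Ending inventory (cost pool remaining) = $5,465.16

COGS = $8,074.84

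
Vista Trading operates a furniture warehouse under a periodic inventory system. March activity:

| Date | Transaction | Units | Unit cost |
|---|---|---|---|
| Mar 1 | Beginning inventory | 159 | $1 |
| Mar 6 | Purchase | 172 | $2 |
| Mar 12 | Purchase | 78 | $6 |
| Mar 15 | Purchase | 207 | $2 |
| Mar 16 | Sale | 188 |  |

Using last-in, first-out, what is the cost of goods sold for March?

COGS = $376

Mar 16, 188 sold [LIFO — newest first]: 188 @ $2 = $376
Ending inventory: 159 @ $1 + 172 @ $2 + 78 @ $6 + 19 @ $2 = $1,009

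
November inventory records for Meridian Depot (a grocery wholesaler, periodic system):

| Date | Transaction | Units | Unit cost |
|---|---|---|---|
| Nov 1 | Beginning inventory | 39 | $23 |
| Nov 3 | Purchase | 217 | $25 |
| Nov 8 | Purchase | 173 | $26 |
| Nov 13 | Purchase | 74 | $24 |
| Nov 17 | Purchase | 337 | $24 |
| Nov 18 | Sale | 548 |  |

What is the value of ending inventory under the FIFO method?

Ending inventory = $7,008

Nov 18, 548 sold [FIFO — oldest first]: 39 @ $23 + 217 @ $25 + 173 @ $26 + 74 @ $24 + 45 @ $24 = $13,676
Ending inventory: 292 @ $24 = $7,008
Check: goods available $20,684 = COGS $13,676 + ending $7,008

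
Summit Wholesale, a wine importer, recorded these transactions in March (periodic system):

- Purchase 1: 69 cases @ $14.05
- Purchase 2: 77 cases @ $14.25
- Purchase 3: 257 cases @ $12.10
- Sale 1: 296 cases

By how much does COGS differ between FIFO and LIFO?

FIFO COGS: 69 @ $14.05 + 77 @ $14.25 + 150 @ $12.10 = $3,881.70
LIFO COGS: 257 @ $12.10 + 39 @ $14.25 = $3,665.45
Difference = |$3,881.70 − $3,665.45| = $216.25

$216.25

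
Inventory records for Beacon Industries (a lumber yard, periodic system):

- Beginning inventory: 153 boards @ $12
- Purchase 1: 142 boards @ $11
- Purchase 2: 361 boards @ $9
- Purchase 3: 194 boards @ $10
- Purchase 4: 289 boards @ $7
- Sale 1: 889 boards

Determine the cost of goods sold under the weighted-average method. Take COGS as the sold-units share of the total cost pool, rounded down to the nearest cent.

COGS = $8,281.20

Sale 1, sell 889: 889/1139 × $10,610.00 → $8,281.20
Ending inventory (cost pool remaining) = $2,328.80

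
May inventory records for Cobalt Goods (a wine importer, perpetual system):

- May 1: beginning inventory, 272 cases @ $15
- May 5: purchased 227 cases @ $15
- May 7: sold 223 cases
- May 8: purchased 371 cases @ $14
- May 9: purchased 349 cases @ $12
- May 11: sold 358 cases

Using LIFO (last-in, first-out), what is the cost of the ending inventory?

Ending inventory = $9,208

May 7, 223 sold [LIFO — newest first]: 223 @ $15 = $3,345
May 11, 358 sold [LIFO — newest first]: 349 @ $12 + 9 @ $14 = $4,314
Total COGS = $3,345 + $4,314 = $7,659
Ending inventory: 272 @ $15 + 4 @ $15 + 362 @ $14 = $9,208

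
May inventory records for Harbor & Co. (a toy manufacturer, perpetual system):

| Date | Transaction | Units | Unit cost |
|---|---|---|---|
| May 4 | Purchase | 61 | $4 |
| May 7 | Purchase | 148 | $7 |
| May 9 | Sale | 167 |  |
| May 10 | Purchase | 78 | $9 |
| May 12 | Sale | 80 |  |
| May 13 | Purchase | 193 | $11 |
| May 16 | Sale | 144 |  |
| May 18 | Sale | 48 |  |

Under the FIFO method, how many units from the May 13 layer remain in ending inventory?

41

May 9, 167 sold [FIFO — oldest first]: 61 @ $4 + 106 @ $7 = $986
May 12, 80 sold [FIFO — oldest first]: 42 @ $7 + 38 @ $9 = $636
May 16, 144 sold [FIFO — oldest first]: 40 @ $9 + 104 @ $11 = $1,504
May 18, 48 sold [FIFO — oldest first]: 48 @ $11 = $528
Total COGS = $986 + $636 + $1,504 + $528 = $3,654
Ending inventory: 41 @ $11 = $451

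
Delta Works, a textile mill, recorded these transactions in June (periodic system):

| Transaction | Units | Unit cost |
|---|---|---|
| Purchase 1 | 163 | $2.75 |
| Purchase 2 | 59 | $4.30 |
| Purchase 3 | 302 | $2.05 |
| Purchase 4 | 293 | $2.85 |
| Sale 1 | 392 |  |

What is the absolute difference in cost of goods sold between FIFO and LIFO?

$12.45

FIFO COGS: 163 @ $2.75 + 59 @ $4.30 + 170 @ $2.05 = $1,050.45
LIFO COGS: 293 @ $2.85 + 99 @ $2.05 = $1,038.00
Difference = |$1,050.45 − $1,038.00| = $12.45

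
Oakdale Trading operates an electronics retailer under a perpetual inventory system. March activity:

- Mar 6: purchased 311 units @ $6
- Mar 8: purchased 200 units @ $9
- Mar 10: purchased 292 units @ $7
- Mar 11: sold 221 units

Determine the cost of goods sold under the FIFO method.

COGS = $1,326

Mar 11, 221 sold [FIFO — oldest first]: 221 @ $6 = $1,326
Ending inventory: 90 @ $6 + 200 @ $9 + 292 @ $7 = $4,384
Check: goods available $5,710 = COGS $1,326 + ending $4,384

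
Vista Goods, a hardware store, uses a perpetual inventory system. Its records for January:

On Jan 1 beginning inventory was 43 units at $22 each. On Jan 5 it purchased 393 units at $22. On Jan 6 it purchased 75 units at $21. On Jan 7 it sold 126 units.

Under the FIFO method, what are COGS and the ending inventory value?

COGS = $2,772; ending inventory = $8,395

Jan 7, 126 sold [FIFO — oldest first]: 43 @ $22 + 83 @ $22 = $2,772
Ending inventory: 310 @ $22 + 75 @ $21 = $8,395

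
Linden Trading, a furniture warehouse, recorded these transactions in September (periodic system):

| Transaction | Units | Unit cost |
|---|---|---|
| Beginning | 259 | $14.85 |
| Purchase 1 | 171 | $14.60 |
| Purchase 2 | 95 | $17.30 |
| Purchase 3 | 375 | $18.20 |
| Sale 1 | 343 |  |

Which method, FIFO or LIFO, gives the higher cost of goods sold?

FIFO COGS: 259 @ $14.85 + 84 @ $14.60 = $5,072.55
LIFO COGS: 343 @ $18.20 = $6,242.60

LIFO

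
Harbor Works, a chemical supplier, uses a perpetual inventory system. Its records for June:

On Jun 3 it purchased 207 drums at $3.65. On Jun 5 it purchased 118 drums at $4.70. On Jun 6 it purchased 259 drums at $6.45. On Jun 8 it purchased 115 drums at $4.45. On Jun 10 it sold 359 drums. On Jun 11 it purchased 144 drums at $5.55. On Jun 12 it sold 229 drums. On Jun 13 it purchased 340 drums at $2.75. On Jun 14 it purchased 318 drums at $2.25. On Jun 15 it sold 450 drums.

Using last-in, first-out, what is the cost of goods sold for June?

COGS = $4,389.00

Jun 10, 359 sold [LIFO — newest first]: 115 @ $4.45 + 244 @ $6.45 = $2,085.55
Jun 12, 229 sold [LIFO — newest first]: 144 @ $5.55 + 15 @ $6.45 + 70 @ $4.70 = $1,224.95
Jun 15, 450 sold [LIFO — newest first]: 318 @ $2.25 + 132 @ $2.75 = $1,078.50
Total COGS = $2,085.55 + $1,224.95 + $1,078.50 = $4,389.00
Ending inventory: 207 @ $3.65 + 48 @ $4.70 + 208 @ $2.75 = $1,553.15
Check: goods available $5,942.15 = COGS $4,389.00 + ending $1,553.15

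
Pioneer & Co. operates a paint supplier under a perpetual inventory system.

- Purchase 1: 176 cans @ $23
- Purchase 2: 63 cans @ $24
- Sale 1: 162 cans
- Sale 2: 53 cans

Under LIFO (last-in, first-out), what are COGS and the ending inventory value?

Sale 1 (162) [LIFO — newest first]: 63 @ $24 + 99 @ $23 = $3,789
Sale 2 (53) [LIFO — newest first]: 53 @ $23 = $1,219
Total COGS = $3,789 + $1,219 = $5,008
Ending inventory: 24 @ $23 = $552

COGS = $5,008; ending inventory = $552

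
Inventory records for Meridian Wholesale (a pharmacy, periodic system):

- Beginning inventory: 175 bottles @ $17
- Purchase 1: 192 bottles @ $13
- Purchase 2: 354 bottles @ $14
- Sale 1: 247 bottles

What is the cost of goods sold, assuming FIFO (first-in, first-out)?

Sale 1 (247) [FIFO — oldest first]: 175 @ $17 + 72 @ $13 = $3,911
Ending inventory: 120 @ $13 + 354 @ $14 = $6,516
Check: goods available $10,427 = COGS $3,911 + ending $6,516

COGS = $3,911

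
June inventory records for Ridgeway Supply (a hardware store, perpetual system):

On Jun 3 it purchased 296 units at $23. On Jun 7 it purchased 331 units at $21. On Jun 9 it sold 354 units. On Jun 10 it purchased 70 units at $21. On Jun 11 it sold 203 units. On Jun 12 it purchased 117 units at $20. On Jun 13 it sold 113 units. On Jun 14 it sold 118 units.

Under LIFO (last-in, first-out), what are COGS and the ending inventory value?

Jun 9, 354 sold [LIFO — newest first]: 331 @ $21 + 23 @ $23 = $7,480
Jun 11, 203 sold [LIFO — newest first]: 70 @ $21 + 133 @ $23 = $4,529
Jun 13, 113 sold [LIFO — newest first]: 113 @ $20 = $2,260
Jun 14, 118 sold [LIFO — newest first]: 4 @ $20 + 114 @ $23 = $2,702
Total COGS = $7,480 + $4,529 + $2,260 + $2,702 = $16,971
Ending inventory: 26 @ $23 = $598

COGS = $16,971; ending inventory = $598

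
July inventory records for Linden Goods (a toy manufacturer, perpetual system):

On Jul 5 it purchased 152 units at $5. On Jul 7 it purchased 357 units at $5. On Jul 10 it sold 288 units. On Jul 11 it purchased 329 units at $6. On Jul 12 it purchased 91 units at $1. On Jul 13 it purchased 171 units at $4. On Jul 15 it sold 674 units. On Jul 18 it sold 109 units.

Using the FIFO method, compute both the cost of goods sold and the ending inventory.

Jul 10, 288 sold [FIFO — oldest first]: 152 @ $5 + 136 @ $5 = $1,440
Jul 15, 674 sold [FIFO — oldest first]: 221 @ $5 + 329 @ $6 + 91 @ $1 + 33 @ $4 = $3,302
Jul 18, 109 sold [FIFO — oldest first]: 109 @ $4 = $436
Total COGS = $1,440 + $3,302 + $436 = $5,178
Ending inventory: 29 @ $4 = $116
Check: goods available $5,294 = COGS $5,178 + ending $116

COGS = $5,178; ending inventory = $116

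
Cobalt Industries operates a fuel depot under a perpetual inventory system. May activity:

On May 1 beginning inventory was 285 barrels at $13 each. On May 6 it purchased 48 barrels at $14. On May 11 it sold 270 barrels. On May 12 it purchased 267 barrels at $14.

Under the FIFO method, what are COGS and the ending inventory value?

COGS = $3,510; ending inventory = $4,605

May 11, 270 sold [FIFO — oldest first]: 270 @ $13 = $3,510
Ending inventory: 15 @ $13 + 48 @ $14 + 267 @ $14 = $4,605
Check: goods available $8,115 = COGS $3,510 + ending $4,605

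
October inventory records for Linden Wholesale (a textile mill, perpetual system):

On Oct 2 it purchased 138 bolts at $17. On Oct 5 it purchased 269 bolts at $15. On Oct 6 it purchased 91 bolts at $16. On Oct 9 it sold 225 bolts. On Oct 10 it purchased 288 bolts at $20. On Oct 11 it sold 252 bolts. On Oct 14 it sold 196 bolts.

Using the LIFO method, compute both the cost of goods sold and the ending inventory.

Oct 9, 225 sold [LIFO — newest first]: 91 @ $16 + 134 @ $15 = $3,466
Oct 11, 252 sold [LIFO — newest first]: 252 @ $20 = $5,040
Oct 14, 196 sold [LIFO — newest first]: 36 @ $20 + 135 @ $15 + 25 @ $17 = $3,170
Total COGS = $3,466 + $5,040 + $3,170 = $11,676
Ending inventory: 113 @ $17 = $1,921

COGS = $11,676; ending inventory = $1,921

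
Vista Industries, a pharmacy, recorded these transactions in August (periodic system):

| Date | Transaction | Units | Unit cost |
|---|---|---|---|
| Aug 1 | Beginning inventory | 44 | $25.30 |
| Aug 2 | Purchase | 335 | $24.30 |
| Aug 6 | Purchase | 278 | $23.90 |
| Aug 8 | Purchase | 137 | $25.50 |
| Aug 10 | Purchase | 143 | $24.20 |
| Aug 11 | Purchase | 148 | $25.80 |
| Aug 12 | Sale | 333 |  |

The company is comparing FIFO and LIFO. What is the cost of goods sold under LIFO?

COGS = $8,350.00

FIFO COGS: 44 @ $25.30 + 289 @ $24.30 = $8,135.90
LIFO COGS: 148 @ $25.80 + 143 @ $24.20 + 42 @ $25.50 = $8,350.00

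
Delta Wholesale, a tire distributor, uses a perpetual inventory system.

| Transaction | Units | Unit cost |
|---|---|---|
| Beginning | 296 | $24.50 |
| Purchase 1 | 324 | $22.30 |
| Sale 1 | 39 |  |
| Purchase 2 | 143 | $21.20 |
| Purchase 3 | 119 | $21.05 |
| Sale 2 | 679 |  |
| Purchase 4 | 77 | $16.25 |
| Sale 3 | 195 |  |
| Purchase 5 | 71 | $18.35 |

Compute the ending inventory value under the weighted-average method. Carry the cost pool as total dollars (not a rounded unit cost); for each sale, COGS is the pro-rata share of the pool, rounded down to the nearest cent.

Ending inventory = $2,251.03

After Beginning: 296 on hand, pool $7,252.00 (≈ $24.5000 each)
After Purchase 1: 620 on hand, pool $14,477.20 (≈ $23.3503 each)
Sale 1, sell 39: 39/620 × $14,477.20 → $910.66
After Purchase 2: 724 on hand, pool $16,598.14 (≈ $22.9256 each)
After Purchase 3: 843 on hand, pool $19,103.09 (≈ $22.6608 each)
Sale 2, sell 679: 679/843 × $19,103.09 → $15,386.71
After Purchase 4: 241 on hand, pool $4,967.63 (≈ $20.6126 each)
Sale 3, sell 195: 195/241 × $4,967.63 → $4,019.45
After Purchase 5: 117 on hand, pool $2,251.03 (≈ $19.2396 each)
Total COGS = $910.66 + $15,386.71 + $4,019.45 = $20,316.82
Ending inventory (cost pool remaining) = $2,251.03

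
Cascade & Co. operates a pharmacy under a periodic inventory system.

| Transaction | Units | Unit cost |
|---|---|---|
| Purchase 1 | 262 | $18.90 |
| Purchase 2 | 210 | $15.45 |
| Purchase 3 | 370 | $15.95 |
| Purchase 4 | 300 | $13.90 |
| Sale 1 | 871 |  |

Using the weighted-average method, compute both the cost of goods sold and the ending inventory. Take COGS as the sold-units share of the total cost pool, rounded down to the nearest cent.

COGS = $13,932.79; ending inventory = $4,335.01

Sale 1, sell 871: 871/1142 × $18,267.80 → $13,932.79
Ending inventory (cost pool remaining) = $4,335.01
Check: goods available $18,267.80 = COGS $13,932.79 + ending $4,335.01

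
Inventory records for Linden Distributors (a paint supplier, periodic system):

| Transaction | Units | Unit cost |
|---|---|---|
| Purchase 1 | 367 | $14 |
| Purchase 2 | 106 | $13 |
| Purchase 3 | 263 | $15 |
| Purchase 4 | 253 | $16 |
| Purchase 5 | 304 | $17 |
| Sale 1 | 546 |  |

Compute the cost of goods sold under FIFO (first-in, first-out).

COGS = $7,611

Sale 1 (546) [FIFO — oldest first]: 367 @ $14 + 106 @ $13 + 73 @ $15 = $7,611
Ending inventory: 190 @ $15 + 253 @ $16 + 304 @ $17 = $12,066
Check: goods available $19,677 = COGS $7,611 + ending $12,066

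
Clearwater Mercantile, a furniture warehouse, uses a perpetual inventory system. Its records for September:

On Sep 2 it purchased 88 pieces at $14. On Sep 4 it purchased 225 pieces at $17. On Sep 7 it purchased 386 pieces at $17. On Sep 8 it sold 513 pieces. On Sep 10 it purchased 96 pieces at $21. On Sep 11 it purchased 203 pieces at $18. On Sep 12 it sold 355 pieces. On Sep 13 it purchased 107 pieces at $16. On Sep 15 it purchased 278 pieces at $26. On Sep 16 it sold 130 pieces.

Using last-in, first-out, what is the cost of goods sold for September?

Sep 8, 513 sold [LIFO — newest first]: 386 @ $17 + 127 @ $17 = $8,721
Sep 12, 355 sold [LIFO — newest first]: 203 @ $18 + 96 @ $21 + 56 @ $17 = $6,622
Sep 16, 130 sold [LIFO — newest first]: 130 @ $26 = $3,380
Total COGS = $8,721 + $6,622 + $3,380 = $18,723
Ending inventory: 88 @ $14 + 42 @ $17 + 107 @ $16 + 148 @ $26 = $7,506
Check: goods available $26,229 = COGS $18,723 + ending $7,506

COGS = $18,723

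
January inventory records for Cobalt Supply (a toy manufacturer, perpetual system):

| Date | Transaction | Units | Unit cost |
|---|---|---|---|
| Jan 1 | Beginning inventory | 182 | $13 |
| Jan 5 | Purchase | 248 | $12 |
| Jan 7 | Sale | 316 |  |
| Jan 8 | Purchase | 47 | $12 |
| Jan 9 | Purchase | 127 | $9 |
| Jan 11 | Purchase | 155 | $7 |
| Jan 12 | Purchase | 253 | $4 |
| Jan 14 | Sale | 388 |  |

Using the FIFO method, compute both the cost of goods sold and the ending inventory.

COGS = $7,749; ending inventory = $1,397

Jan 7, 316 sold [FIFO — oldest first]: 182 @ $13 + 134 @ $12 = $3,974
Jan 14, 388 sold [FIFO — oldest first]: 114 @ $12 + 47 @ $12 + 127 @ $9 + 100 @ $7 = $3,775
Total COGS = $3,974 + $3,775 = $7,749
Ending inventory: 55 @ $7 + 253 @ $4 = $1,397
Check: goods available $9,146 = COGS $7,749 + ending $1,397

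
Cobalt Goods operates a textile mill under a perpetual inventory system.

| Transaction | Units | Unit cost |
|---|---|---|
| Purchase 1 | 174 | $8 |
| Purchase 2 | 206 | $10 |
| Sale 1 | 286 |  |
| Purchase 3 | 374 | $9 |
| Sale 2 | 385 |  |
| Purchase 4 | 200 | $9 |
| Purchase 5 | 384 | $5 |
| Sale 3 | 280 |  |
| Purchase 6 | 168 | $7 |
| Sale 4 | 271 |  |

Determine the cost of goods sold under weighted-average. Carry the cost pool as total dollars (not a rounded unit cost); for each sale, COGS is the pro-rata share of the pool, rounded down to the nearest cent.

After Purchase 1: 174 on hand, pool $1,392.00 (≈ $8.0000 each)
After Purchase 2: 380 on hand, pool $3,452.00 (≈ $9.0842 each)
Sale 1, sell 286: 286/380 × $3,452.00 → $2,598.08
After Purchase 3: 468 on hand, pool $4,219.92 (≈ $9.0169 each)
Sale 2, sell 385: 385/468 × $4,219.92 → $3,471.51
After Purchase 4: 283 on hand, pool $2,548.41 (≈ $9.0050 each)
After Purchase 5: 667 on hand, pool $4,468.41 (≈ $6.6993 each)
Sale 3, sell 280: 280/667 × $4,468.41 → $1,875.79
After Purchase 6: 555 on hand, pool $3,768.62 (≈ $6.7903 each)
Sale 4, sell 271: 271/555 × $3,768.62 → $1,840.17
Total COGS = $2,598.08 + $3,471.51 + $1,875.79 + $1,840.17 = $9,785.55
Ending inventory (cost pool remaining) = $1,928.45

COGS = $9,785.55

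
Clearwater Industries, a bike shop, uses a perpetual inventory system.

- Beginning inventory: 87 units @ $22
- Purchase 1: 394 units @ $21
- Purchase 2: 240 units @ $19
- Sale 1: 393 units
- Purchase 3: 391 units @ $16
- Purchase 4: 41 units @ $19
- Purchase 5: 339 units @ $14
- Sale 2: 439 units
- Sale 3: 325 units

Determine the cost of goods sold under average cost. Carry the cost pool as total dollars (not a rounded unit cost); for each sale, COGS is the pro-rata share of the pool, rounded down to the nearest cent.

COGS = $20,892.76

After Beginning: 87 on hand, pool $1,914.00 (≈ $22.0000 each)
After Purchase 1: 481 on hand, pool $10,188.00 (≈ $21.1809 each)
After Purchase 2: 721 on hand, pool $14,748.00 (≈ $20.4549 each)
Sale 1, sell 393: 393/721 × $14,748.00 → $8,038.78
After Purchase 3: 719 on hand, pool $12,965.22 (≈ $18.0323 each)
After Purchase 4: 760 on hand, pool $13,744.22 (≈ $18.0845 each)
After Purchase 5: 1099 on hand, pool $18,490.22 (≈ $16.8246 each)
Sale 2, sell 439: 439/1099 × $18,490.22 → $7,385.99
Sale 3, sell 325: 325/660 × $11,104.23 → $5,467.99
Total COGS = $8,038.78 + $7,385.99 + $5,467.99 = $20,892.76
Ending inventory (cost pool remaining) = $5,636.24
Check: goods available $26,529.00 = COGS $20,892.76 + ending $5,636.24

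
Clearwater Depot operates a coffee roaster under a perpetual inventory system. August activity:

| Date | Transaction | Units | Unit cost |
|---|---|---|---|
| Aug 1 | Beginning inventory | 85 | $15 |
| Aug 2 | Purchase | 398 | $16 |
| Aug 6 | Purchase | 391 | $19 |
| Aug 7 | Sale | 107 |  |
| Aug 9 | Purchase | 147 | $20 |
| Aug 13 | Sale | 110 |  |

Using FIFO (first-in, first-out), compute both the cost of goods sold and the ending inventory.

COGS = $3,387; ending inventory = $14,625

Aug 7, 107 sold [FIFO — oldest first]: 85 @ $15 + 22 @ $16 = $1,627
Aug 13, 110 sold [FIFO — oldest first]: 110 @ $16 = $1,760
Total COGS = $1,627 + $1,760 = $3,387
Ending inventory: 266 @ $16 + 391 @ $19 + 147 @ $20 = $14,625
Check: goods available $18,012 = COGS $3,387 + ending $14,625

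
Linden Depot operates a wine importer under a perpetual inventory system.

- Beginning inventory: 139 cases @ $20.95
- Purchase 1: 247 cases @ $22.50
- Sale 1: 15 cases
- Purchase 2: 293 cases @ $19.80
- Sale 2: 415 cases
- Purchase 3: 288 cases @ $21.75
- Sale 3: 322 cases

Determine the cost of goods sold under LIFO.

COGS = $15,912.90

Sale 1 (15) [LIFO — newest first]: 15 @ $22.50 = $337.50
Sale 2 (415) [LIFO — newest first]: 293 @ $19.80 + 122 @ $22.50 = $8,546.40
Sale 3 (322) [LIFO — newest first]: 288 @ $21.75 + 34 @ $22.50 = $7,029.00
Total COGS = $337.50 + $8,546.40 + $7,029.00 = $15,912.90
Ending inventory: 139 @ $20.95 + 76 @ $22.50 = $4,622.05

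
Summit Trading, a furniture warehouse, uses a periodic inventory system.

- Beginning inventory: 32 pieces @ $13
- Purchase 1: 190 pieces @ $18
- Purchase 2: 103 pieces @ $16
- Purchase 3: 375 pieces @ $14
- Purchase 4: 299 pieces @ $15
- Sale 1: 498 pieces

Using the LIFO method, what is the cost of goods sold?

COGS = $7,271

Sale 1 (498) [LIFO — newest first]: 299 @ $15 + 199 @ $14 = $7,271
Ending inventory: 32 @ $13 + 190 @ $18 + 103 @ $16 + 176 @ $14 = $7,948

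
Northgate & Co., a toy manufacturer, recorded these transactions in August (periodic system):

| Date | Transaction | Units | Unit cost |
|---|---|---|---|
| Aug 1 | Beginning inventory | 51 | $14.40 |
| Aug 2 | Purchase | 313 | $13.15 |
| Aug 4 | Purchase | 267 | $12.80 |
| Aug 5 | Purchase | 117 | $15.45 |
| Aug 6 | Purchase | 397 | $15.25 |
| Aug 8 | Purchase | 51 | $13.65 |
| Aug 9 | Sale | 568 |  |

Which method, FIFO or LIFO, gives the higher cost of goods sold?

FIFO COGS: 51 @ $14.40 + 313 @ $13.15 + 204 @ $12.80 = $7,461.55
LIFO COGS: 51 @ $13.65 + 397 @ $15.25 + 117 @ $15.45 + 3 @ $12.80 = $8,596.45

LIFO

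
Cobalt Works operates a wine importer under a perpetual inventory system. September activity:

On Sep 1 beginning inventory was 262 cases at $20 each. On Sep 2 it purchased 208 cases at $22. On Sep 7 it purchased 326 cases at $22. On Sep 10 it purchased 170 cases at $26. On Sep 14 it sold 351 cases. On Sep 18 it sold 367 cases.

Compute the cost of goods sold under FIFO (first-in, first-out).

Sep 14, 351 sold [FIFO — oldest first]: 262 @ $20 + 89 @ $22 = $7,198
Sep 18, 367 sold [FIFO — oldest first]: 119 @ $22 + 248 @ $22 = $8,074
Total COGS = $7,198 + $8,074 = $15,272
Ending inventory: 78 @ $22 + 170 @ $26 = $6,136

COGS = $15,272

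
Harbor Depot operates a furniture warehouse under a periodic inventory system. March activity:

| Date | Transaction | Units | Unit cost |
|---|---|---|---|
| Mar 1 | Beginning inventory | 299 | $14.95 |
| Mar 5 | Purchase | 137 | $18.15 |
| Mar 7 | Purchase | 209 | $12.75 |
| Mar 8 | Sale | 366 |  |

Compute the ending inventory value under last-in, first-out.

Mar 8, 366 sold [LIFO — newest first]: 209 @ $12.75 + 137 @ $18.15 + 20 @ $14.95 = $5,450.30
Ending inventory: 279 @ $14.95 = $4,171.05

Ending inventory = $4,171.05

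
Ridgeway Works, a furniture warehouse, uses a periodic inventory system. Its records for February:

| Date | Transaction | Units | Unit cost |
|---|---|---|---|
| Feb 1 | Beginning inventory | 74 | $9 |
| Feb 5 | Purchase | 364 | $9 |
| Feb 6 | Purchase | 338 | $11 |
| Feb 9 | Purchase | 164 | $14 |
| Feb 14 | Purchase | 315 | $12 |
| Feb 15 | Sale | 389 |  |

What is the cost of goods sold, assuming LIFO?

COGS = $4,816

Feb 15, 389 sold [LIFO — newest first]: 315 @ $12 + 74 @ $14 = $4,816
Ending inventory: 74 @ $9 + 364 @ $9 + 338 @ $11 + 90 @ $14 = $8,920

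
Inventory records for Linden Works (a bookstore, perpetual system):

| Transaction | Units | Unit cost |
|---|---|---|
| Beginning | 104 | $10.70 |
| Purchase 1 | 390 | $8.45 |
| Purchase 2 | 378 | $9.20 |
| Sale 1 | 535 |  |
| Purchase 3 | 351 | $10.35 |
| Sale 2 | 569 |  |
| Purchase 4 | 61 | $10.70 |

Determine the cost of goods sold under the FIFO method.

COGS = $10,287.10

Sale 1 (535) [FIFO — oldest first]: 104 @ $10.70 + 390 @ $8.45 + 41 @ $9.20 = $4,785.50
Sale 2 (569) [FIFO — oldest first]: 337 @ $9.20 + 232 @ $10.35 = $5,501.60
Total COGS = $4,785.50 + $5,501.60 = $10,287.10
Ending inventory: 119 @ $10.35 + 61 @ $10.70 = $1,884.35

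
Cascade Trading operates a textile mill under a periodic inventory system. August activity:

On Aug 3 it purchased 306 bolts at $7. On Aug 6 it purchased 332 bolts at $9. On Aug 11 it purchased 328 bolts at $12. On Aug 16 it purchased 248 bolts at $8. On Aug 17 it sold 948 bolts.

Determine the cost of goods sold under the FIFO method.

COGS = $8,850

Aug 17, 948 sold [FIFO — oldest first]: 306 @ $7 + 332 @ $9 + 310 @ $12 = $8,850
Ending inventory: 18 @ $12 + 248 @ $8 = $2,200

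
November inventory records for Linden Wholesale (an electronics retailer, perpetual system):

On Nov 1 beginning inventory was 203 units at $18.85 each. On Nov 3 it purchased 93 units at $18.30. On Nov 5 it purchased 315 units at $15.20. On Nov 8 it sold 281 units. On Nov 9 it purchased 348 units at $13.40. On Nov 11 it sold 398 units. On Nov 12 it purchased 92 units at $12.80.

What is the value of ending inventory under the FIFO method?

Nov 8, 281 sold [FIFO — oldest first]: 203 @ $18.85 + 78 @ $18.30 = $5,253.95
Nov 11, 398 sold [FIFO — oldest first]: 15 @ $18.30 + 315 @ $15.20 + 68 @ $13.40 = $5,973.70
Total COGS = $5,253.95 + $5,973.70 = $11,227.65
Ending inventory: 280 @ $13.40 + 92 @ $12.80 = $4,929.60
Check: goods available $16,157.25 = COGS $11,227.65 + ending $4,929.60

Ending inventory = $4,929.60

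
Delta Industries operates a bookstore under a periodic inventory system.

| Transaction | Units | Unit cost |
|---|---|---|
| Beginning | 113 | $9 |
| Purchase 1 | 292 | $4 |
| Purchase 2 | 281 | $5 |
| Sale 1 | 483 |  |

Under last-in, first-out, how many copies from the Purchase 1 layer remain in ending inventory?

Sale 1 (483) [LIFO — newest first]: 281 @ $5 + 202 @ $4 = $2,213
Ending inventory: 113 @ $9 + 90 @ $4 = $1,377

90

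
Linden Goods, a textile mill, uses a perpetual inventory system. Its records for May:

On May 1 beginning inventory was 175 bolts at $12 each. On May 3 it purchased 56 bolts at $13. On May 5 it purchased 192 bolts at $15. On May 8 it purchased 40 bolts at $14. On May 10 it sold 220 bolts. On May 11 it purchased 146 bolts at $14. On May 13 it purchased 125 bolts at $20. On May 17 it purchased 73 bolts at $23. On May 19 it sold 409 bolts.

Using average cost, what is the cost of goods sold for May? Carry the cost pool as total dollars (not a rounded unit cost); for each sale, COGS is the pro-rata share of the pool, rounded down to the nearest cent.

COGS = $9,606.40

After May 1: 175 on hand, pool $2,100.00 (≈ $12.0000 each)
After May 3: 231 on hand, pool $2,828.00 (≈ $12.2424 each)
After May 5: 423 on hand, pool $5,708.00 (≈ $13.4941 each)
After May 8: 463 on hand, pool $6,268.00 (≈ $13.5378 each)
May 10, sell 220: 220/463 × $6,268.00 → $2,978.31
After May 11: 389 on hand, pool $5,333.69 (≈ $13.7113 each)
After May 13: 514 on hand, pool $7,833.69 (≈ $15.2406 each)
After May 17: 587 on hand, pool $9,512.69 (≈ $16.2056 each)
May 19, sell 409: 409/587 × $9,512.69 → $6,628.09
Total COGS = $2,978.31 + $6,628.09 = $9,606.40
Ending inventory (cost pool remaining) = $2,884.60
Check: goods available $12,491.00 = COGS $9,606.40 + ending $2,884.60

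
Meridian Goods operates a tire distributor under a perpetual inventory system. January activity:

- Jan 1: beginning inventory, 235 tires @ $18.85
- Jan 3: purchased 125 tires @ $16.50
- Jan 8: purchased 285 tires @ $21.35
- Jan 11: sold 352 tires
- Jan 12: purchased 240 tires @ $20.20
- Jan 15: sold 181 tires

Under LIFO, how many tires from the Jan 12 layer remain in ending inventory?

59

Jan 11, 352 sold [LIFO — newest first]: 285 @ $21.35 + 67 @ $16.50 = $7,190.25
Jan 15, 181 sold [LIFO — newest first]: 181 @ $20.20 = $3,656.20
Total COGS = $7,190.25 + $3,656.20 = $10,846.45
Ending inventory: 235 @ $18.85 + 58 @ $16.50 + 59 @ $20.20 = $6,578.55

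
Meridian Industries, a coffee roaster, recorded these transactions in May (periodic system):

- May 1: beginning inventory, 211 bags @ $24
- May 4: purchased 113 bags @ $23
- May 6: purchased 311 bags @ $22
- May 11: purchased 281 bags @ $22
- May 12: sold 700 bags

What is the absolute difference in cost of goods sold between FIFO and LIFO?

FIFO COGS: 211 @ $24 + 113 @ $23 + 311 @ $22 + 65 @ $22 = $15,935
LIFO COGS: 281 @ $22 + 311 @ $22 + 108 @ $23 = $15,508
Difference = |$15,935 − $15,508| = $427

$427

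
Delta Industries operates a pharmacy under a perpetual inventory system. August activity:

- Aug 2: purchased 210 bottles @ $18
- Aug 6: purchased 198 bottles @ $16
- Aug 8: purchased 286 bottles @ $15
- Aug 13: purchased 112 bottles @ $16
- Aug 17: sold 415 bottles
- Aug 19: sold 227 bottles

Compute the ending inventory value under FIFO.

Ending inventory = $2,572

Aug 17, 415 sold [FIFO — oldest first]: 210 @ $18 + 198 @ $16 + 7 @ $15 = $7,053
Aug 19, 227 sold [FIFO — oldest first]: 227 @ $15 = $3,405
Total COGS = $7,053 + $3,405 = $10,458
Ending inventory: 52 @ $15 + 112 @ $16 = $2,572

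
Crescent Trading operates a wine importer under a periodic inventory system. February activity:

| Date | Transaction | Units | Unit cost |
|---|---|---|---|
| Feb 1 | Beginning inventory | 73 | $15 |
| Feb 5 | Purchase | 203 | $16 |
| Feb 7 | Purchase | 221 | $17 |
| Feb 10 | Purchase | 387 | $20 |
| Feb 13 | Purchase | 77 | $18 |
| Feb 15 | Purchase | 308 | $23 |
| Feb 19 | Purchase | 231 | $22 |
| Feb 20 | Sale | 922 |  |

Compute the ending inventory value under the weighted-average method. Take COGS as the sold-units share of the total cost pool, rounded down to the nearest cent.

Ending inventory = $11,325.72

Feb 20, sell 922: 922/1500 × $29,392.00 → $18,066.28
Ending inventory (cost pool remaining) = $11,325.72
Check: goods available $29,392.00 = COGS $18,066.28 + ending $11,325.72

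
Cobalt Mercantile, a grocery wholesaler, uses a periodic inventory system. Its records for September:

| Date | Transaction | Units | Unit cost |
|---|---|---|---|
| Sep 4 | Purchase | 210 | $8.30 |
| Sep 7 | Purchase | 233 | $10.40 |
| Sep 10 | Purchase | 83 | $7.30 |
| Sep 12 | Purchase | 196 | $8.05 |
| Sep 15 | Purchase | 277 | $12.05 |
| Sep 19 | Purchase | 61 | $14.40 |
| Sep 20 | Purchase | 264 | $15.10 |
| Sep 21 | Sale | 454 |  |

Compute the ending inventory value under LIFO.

Sep 21, 454 sold [LIFO — newest first]: 264 @ $15.10 + 61 @ $14.40 + 129 @ $12.05 = $6,419.25
Ending inventory: 210 @ $8.30 + 233 @ $10.40 + 83 @ $7.30 + 196 @ $8.05 + 148 @ $12.05 = $8,133.30

Ending inventory = $8,133.30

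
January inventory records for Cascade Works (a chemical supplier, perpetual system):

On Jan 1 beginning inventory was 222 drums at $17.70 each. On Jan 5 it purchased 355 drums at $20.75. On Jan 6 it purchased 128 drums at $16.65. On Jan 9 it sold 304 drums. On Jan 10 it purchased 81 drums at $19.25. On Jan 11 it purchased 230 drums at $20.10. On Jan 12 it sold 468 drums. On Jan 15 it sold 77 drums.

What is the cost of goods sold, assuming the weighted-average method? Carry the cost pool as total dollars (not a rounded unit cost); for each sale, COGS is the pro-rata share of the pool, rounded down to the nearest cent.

After Jan 1: 222 on hand, pool $3,929.40 (≈ $17.7000 each)
After Jan 5: 577 on hand, pool $11,295.65 (≈ $19.5765 each)
After Jan 6: 705 on hand, pool $13,426.85 (≈ $19.0452 each)
Jan 9, sell 304: 304/705 × $13,426.85 → $5,789.73
After Jan 10: 482 on hand, pool $9,196.37 (≈ $19.0796 each)
After Jan 11: 712 on hand, pool $13,819.37 (≈ $19.4092 each)
Jan 12, sell 468: 468/712 × $13,819.37 → $9,083.51
Jan 15, sell 77: 77/244 × $4,735.86 → $1,494.51
Total COGS = $5,789.73 + $9,083.51 + $1,494.51 = $16,367.75
Ending inventory (cost pool remaining) = $3,241.35
Check: goods available $19,609.10 = COGS $16,367.75 + ending $3,241.35

COGS = $16,367.75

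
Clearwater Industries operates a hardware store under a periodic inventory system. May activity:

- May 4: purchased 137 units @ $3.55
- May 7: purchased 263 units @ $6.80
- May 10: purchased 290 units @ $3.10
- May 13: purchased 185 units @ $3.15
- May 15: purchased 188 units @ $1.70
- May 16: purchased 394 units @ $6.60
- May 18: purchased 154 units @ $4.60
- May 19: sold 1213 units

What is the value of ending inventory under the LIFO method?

Ending inventory = $2,261.15

May 19, 1213 sold [LIFO — newest first]: 154 @ $4.60 + 394 @ $6.60 + 188 @ $1.70 + 185 @ $3.15 + 290 @ $3.10 + 2 @ $6.80 = $5,123.75
Ending inventory: 137 @ $3.55 + 261 @ $6.80 = $2,261.15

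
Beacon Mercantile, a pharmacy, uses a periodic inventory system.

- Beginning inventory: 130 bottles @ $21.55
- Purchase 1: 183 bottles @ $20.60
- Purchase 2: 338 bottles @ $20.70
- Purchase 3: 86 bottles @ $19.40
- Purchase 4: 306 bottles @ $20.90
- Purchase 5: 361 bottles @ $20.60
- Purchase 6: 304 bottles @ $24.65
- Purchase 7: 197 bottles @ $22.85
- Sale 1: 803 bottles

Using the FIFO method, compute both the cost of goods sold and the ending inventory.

Sale 1 (803) [FIFO — oldest first]: 130 @ $21.55 + 183 @ $20.60 + 338 @ $20.70 + 86 @ $19.40 + 66 @ $20.90 = $16,615.70
Ending inventory: 240 @ $20.90 + 361 @ $20.60 + 304 @ $24.65 + 197 @ $22.85 = $24,447.65

COGS = $16,615.70; ending inventory = $24,447.65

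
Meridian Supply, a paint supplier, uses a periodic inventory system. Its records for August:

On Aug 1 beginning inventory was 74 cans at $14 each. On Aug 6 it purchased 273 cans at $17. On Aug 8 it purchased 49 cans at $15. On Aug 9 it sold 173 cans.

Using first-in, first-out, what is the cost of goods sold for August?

COGS = $2,719

Aug 9, 173 sold [FIFO — oldest first]: 74 @ $14 + 99 @ $17 = $2,719
Ending inventory: 174 @ $17 + 49 @ $15 = $3,693
Check: goods available $6,412 = COGS $2,719 + ending $3,693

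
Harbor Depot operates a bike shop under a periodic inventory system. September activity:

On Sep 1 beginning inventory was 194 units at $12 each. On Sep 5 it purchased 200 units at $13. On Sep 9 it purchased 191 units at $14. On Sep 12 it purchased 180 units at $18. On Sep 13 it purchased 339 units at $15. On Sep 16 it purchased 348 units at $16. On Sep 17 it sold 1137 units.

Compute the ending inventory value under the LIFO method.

Sep 17, 1137 sold [LIFO — newest first]: 348 @ $16 + 339 @ $15 + 180 @ $18 + 191 @ $14 + 79 @ $13 = $17,594
Ending inventory: 194 @ $12 + 121 @ $13 = $3,901
Check: goods available $21,495 = COGS $17,594 + ending $3,901

Ending inventory = $3,901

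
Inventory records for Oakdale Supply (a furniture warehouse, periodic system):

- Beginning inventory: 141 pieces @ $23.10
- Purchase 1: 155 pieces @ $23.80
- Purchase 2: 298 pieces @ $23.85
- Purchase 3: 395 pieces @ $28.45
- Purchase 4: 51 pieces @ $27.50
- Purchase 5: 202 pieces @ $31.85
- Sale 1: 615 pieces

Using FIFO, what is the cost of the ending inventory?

Ending inventory = $18,476.50

Sale 1 (615) [FIFO — oldest first]: 141 @ $23.10 + 155 @ $23.80 + 298 @ $23.85 + 21 @ $28.45 = $14,650.85
Ending inventory: 374 @ $28.45 + 51 @ $27.50 + 202 @ $31.85 = $18,476.50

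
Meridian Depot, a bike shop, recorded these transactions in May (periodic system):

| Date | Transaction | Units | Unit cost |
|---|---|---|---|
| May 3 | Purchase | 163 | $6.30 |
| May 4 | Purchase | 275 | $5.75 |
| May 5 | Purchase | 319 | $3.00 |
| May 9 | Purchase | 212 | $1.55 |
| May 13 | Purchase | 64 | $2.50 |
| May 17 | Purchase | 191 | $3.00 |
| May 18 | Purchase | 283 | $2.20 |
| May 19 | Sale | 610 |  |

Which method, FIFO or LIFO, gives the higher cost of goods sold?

FIFO

FIFO COGS: 163 @ $6.30 + 275 @ $5.75 + 172 @ $3.00 = $3,124.15
LIFO COGS: 283 @ $2.20 + 191 @ $3.00 + 64 @ $2.50 + 72 @ $1.55 = $1,467.20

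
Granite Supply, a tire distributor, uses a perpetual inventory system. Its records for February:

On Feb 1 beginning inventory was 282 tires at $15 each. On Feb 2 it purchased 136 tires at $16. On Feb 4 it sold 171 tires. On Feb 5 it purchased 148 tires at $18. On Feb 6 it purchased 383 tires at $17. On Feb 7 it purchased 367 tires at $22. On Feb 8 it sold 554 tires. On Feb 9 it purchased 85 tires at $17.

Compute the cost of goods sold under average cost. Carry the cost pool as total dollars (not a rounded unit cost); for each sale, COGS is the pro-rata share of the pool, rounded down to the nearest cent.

COGS = $12,797.95

After Feb 1: 282 on hand, pool $4,230.00 (≈ $15.0000 each)
After Feb 2: 418 on hand, pool $6,406.00 (≈ $15.3254 each)
Feb 4, sell 171: 171/418 × $6,406.00 → $2,620.63
After Feb 5: 395 on hand, pool $6,449.37 (≈ $16.3275 each)
After Feb 6: 778 on hand, pool $12,960.37 (≈ $16.6586 each)
After Feb 7: 1145 on hand, pool $21,034.37 (≈ $18.3706 each)
Feb 8, sell 554: 554/1145 × $21,034.37 → $10,177.32
After Feb 9: 676 on hand, pool $12,302.05 (≈ $18.1983 each)
Total COGS = $2,620.63 + $10,177.32 = $12,797.95
Ending inventory (cost pool remaining) = $12,302.05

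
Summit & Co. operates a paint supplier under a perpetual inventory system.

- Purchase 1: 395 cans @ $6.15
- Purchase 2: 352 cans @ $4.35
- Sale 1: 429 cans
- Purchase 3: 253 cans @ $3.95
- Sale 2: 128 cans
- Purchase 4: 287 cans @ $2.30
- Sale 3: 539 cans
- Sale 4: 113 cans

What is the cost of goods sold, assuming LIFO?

Sale 1 (429) [LIFO — newest first]: 352 @ $4.35 + 77 @ $6.15 = $2,004.75
Sale 2 (128) [LIFO — newest first]: 128 @ $3.95 = $505.60
Sale 3 (539) [LIFO — newest first]: 287 @ $2.30 + 125 @ $3.95 + 127 @ $6.15 = $1,934.90
Sale 4 (113) [LIFO — newest first]: 113 @ $6.15 = $694.95
Total COGS = $2,004.75 + $505.60 + $1,934.90 + $694.95 = $5,140.20
Ending inventory: 78 @ $6.15 = $479.70

COGS = $5,140.20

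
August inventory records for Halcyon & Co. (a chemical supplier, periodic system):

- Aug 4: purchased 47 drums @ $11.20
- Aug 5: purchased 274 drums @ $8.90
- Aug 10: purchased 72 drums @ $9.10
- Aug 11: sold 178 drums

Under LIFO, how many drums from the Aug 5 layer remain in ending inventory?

168

Aug 11, 178 sold [LIFO — newest first]: 72 @ $9.10 + 106 @ $8.90 = $1,598.60
Ending inventory: 47 @ $11.20 + 168 @ $8.90 = $2,021.60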